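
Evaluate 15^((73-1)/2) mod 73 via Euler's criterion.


p = 73 is prime and the exponent is (p-1)/2 = 36, so by Euler's criterion 15^36 = (15/73) = +1 or -1 mod 73.
Compute by square-and-multiply:
  36 = 32 + 4 (binary 100100)
  Repeated squaring mod 73: 15^1 = 15, 15^2 = 6, 15^4 = 36, 15^8 = 55, 15^16 = 32, 15^32 = 2
  15^36 = 15^32 * 15^4 = 2 * 36 mod 73
    2 * 36 = 72 = 72 mod 73
  15^36 = 72 mod 73
Result 72 = p - 1 = -1 mod 73: 15 is a quadratic non-residue mod 73. As a residue in [0, p-1] the value is 72.
15^36 mod 73 = 72

72


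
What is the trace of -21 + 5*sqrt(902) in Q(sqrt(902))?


Tr(a + b*sqrt(d)) = (a + b*sqrt(d)) + (a - b*sqrt(d)) = 2a
= 2 * (-21)
= -42

-42


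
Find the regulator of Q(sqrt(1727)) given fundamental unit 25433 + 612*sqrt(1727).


epsilon = 25433 + 612*sqrt(1727)
= 50866.0000
R = ln(50866.0000)
= 10.8370

10.8370


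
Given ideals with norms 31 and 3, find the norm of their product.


N(IJ) = N(I) * N(J)
= 31 * 3
= 93

93


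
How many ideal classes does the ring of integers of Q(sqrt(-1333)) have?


K = Q(sqrt(-1333)). d mod 4 = 3, so D = disc(K) = 4d = -5332
h(K) equals the number of primitive reduced positive-definite forms (a, b, c) = a*x^2 + b*x*y + c*y^2 with b^2 - 4ac = D,
where reduced means |b| <= a <= c, with b >= 0 whenever |b| = a or a = c, and primitive means gcd(a, b, c) = 1.
Reduced forces 3a^2 <= |D| = 5332, so 1 <= a <= 42; b must have the parity of D, and c = (b^2 - D)/(4a) must be an integer >= a.
Enumerate a = 1..42, b in [-a, a]:
  a=1: (1, 0, 1333)  [1]
  a=2: (2, 2, 667)  [1]
  a=3..6: none
  a=7: (7, -4, 191), (7, 4, 191)  [2]
  a=8..10: none
  a=11: (11, -6, 122), (11, 6, 122)  [2]
  a=12..13: none
  a=14: (14, -10, 97), (14, 10, 97)  [2]
  a=15..18: none
  a=19: (19, -8, 71), (19, 8, 71)  [2]
  a=20..21: none
  a=22: (22, -6, 61), (22, 6, 61)  [2]
  a=23: (23, -2, 58), (23, 2, 58)  [2]
  a=24..28: none
  a=29: (29, -2, 46), (29, 2, 46)  [2]
  a=30: none
  a=31: (31, 0, 43)  [1]
  a=32..36: none
  a=37: (37, 12, 37)  [1]
  a=38: (38, -30, 41), (38, 30, 41)  [2]
  a=39..42: none
Total reduced forms: 1 + 1 + 2 + 2 + 2 + 2 + 2 + 2 + 2 + 1 + 1 + 2 = 20
h = 20

20


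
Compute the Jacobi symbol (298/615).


Compute (298/615) via quadratic reciprocity:
  pull out 2: (2/615) = +1  (since 615 mod 8 = 7)
  reciprocity: (149/615) -> +(615/149)
  reduce: (19/149)
  reciprocity: (19/149) -> +(149/19)
  reduce: (16/19)
  pull out 2: (2/19) = -1  (since 19 mod 8 = 3)
  pull out 2: (2/19) = -1  (since 19 mod 8 = 3)
  pull out 2: (2/19) = -1  (since 19 mod 8 = 3)
  pull out 2: (2/19) = -1  (since 19 mod 8 = 3)
  (1/19) = 1
Product of signs = 1

1


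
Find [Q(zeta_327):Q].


The degree equals Euler's totient phi(327).
327 = 3 * 109
phi(327) = 216

216


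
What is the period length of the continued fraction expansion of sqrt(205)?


Run the CF algorithm for sqrt(205).
a_0 = floor(sqrt(205)) = 14; set m_0=0, q_0=1.
Recurrence: m' = q*a - m,  q' = (d - m'^2)/q,  a' = floor((a_0 + m')/q').
  step 1: m=14, q=9, a=3
  step 2: m=13, q=4, a=6
  step 3: m=11, q=21, a=1
  step 4: m=10, q=5, a=4
  step 5: m=10, q=21, a=1
  step 6: m=11, q=4, a=6
  step 7: m=13, q=9, a=3
  step 8: m=14, q=1, a=28
a_8 = 2*a_0 = 28, so the period closes here.
sqrt(205) = [14; 3, 6, 1, 4, 1, 6, 3, 28]
Period length = 8

8


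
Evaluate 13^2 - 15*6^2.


x^2 - d*y^2
= 13^2 - 15*6^2
= 169 - 540
= -371

-371


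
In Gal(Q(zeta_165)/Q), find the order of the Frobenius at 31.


The Frobenius at p in Gal(Q(zeta_n)/Q) = (Z/nZ)* is the class of p, so its order is ord_165(31), the smallest k >= 1 with 31^k = 1 mod 165.
n = 165 = 3 * 5 * 11, phi(165) = 80; the order divides phi(n).
Divisors of 80: 1, 2, 4, 5, 8, 10, 16, 20, 40, 80
Repeated squaring mod 165: 31^1 = 31, 31^2 = 136, 31^4 = 16, 31^8 = 91, 31^16 = 31, 31^32 = 136, 31^64 = 16
Test divisors in increasing order:
  k=1: 31^1 = 31 mod 165
  k=2: 31^2 = 136 mod 165
  k=4: 31^4 = 16 mod 165
  k=5: 31^5 = 16 * 31 = 1 mod 165  <- first divisor giving 1
Order = 5

5


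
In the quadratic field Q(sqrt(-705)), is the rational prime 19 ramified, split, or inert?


K = Q(sqrt(-705)). Since d mod 4 = 3, disc(K) = -2820.
Check p | disc: -2820 mod 19 = 11.
p does not divide disc. Compute Legendre symbol (d/p):
17^((19-1)/2) mod 19 = 1
(d/p) = 1, so p splits: (p) = P*P' with e=1, f=1, g=2.
Therefore p is split.

split


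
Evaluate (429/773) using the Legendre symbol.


p = 773 is prime, so compute (429/773) with the reciprocity algorithm (Jacobi-symbol steps: pull out 2s via (2/n), flip via reciprocity, reduce):
  reciprocity: (429/773) -> +(773/429)
  reduce: (344/429)
  pull out 2: (2/429) = -1  (since 429 mod 8 = 5)
  pull out 2: (2/429) = -1  (since 429 mod 8 = 5)
  pull out 2: (2/429) = -1  (since 429 mod 8 = 5)
  reciprocity: (43/429) -> +(429/43)
  reduce: (42/43)
  pull out 2: (2/43) = -1  (since 43 mod 8 = 3)
  reciprocity: (21/43) -> +(43/21)
  reduce: (1/21)
  (1/21) = 1
Product of signs = 1
(429/773) = 1

1


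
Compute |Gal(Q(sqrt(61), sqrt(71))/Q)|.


The 2 square roots of distinct primes are multiplicatively independent over Q,
so [K:Q] = 2^2 and Gal(K/Q) is isomorphic to (Z/2Z)^2.
|Gal| = 2^2 = 4

4


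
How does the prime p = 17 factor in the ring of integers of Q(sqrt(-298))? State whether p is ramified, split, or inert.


K = Q(sqrt(-298)). Since d mod 4 = 2, disc(K) = -1192.
Check p | disc: -1192 mod 17 = 15.
p does not divide disc. Compute Legendre symbol (d/p):
8^((17-1)/2) mod 17 = 1
(d/p) = 1, so p splits: (p) = P*P' with e=1, f=1, g=2.
Therefore p is split.

split


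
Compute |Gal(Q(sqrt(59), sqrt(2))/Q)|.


The 2 square roots of distinct primes are multiplicatively independent over Q,
so [K:Q] = 2^2 and Gal(K/Q) is isomorphic to (Z/2Z)^2.
|Gal| = 2^2 = 4

4


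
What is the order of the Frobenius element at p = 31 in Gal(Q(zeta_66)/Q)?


The Frobenius at p in Gal(Q(zeta_n)/Q) = (Z/nZ)* is the class of p, so its order is ord_66(31), the smallest k >= 1 with 31^k = 1 mod 66.
n = 66 = 2 * 3 * 11, phi(66) = 20; the order divides phi(n).
Divisors of 20: 1, 2, 4, 5, 10, 20
Repeated squaring mod 66: 31^1 = 31, 31^2 = 37, 31^4 = 49, 31^8 = 25, 31^16 = 31
Test divisors in increasing order:
  k=1: 31^1 = 31 mod 66
  k=2: 31^2 = 37 mod 66
  k=4: 31^4 = 49 mod 66
  k=5: 31^5 = 49 * 31 = 1 mod 66  <- first divisor giving 1
Order = 5

5


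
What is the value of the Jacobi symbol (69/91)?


Compute (69/91) via quadratic reciprocity:
  reciprocity: (69/91) -> +(91/69)
  reduce: (22/69)
  pull out 2: (2/69) = -1  (since 69 mod 8 = 5)
  reciprocity: (11/69) -> +(69/11)
  reduce: (3/11)
  reciprocity: (3/11) -> -(11/3)
  reduce: (2/3)
  pull out 2: (2/3) = -1  (since 3 mod 8 = 3)
  (1/3) = 1
Product of signs = -1

-1


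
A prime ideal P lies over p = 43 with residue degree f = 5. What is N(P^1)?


N(P^a) = p^(a*f)
= 43^(1*5)
= 43^5
= 147008443

147008443


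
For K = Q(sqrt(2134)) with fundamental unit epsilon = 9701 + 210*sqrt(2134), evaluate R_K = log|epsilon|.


epsilon = 9701 + 210*sqrt(2134)
= 19401.9999
R = ln(19401.9999)
= 9.8731

9.8731


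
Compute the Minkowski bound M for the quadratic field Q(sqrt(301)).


d = 301, d mod 4 = 1, so disc(K) = d = 301; |disc(K)| = 301
Real quadratic field, so n = 2, s = r2 = 0, r1 = 2
M = (n!/n^n) * (4/pi)^s * sqrt(|disc(K)|) = (2!/2^2) * (4/pi)^0 * sqrt(301)
= 0.5 * 1.000000 * 17.349352
= 8.6747

8.6747


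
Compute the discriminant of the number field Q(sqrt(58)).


For K = Q(sqrt(d)) with d squarefree: disc(K) = d if d = 1 mod 4, and disc(K) = 4d if d = 2 or 3 mod 4.
Here d = 58, and d mod 4 = 2.
d = 2 mod 4, not 1 (O_K = Z[sqrt(d)]), so disc(K) = 4d = 4 * (58) = 232

232


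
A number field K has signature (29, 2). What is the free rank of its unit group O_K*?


By Dirichlet's unit theorem:
rank = r1 + r2 - 1
= 29 + 2 - 1
= 30

30


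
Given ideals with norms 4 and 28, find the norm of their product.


N(IJ) = N(I) * N(J)
= 4 * 28
= 112

112


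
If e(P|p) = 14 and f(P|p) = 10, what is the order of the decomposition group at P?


|D_P| = e * f
= 14 * 10
= 140

140


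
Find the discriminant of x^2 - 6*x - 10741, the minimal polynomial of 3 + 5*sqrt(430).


The element 3 + 5*sqrt(430) has minimal polynomial:
x^2 - 6*x - 10741
Discriminant = (-6)^2 - 4*(-10741)
= 36 + 42964
= 43000

43000


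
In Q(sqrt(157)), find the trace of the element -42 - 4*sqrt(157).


Tr(a + b*sqrt(d)) = (a + b*sqrt(d)) + (a - b*sqrt(d)) = 2a
= 2 * (-42)
= -84

-84


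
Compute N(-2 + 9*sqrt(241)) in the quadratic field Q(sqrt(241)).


N(a + b*sqrt(d)) = a^2 - d*b^2
= (-2)^2 - (241)*(9)^2
= 4 - 19521
= -19517

-19517


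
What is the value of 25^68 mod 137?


p = 137 is prime and the exponent is (p-1)/2 = 68, so by Euler's criterion 25^68 = (25/137) = +1 or -1 mod 137.
Compute by square-and-multiply:
  68 = 64 + 4 (binary 1000100)
  Repeated squaring mod 137: 25^1 = 25, 25^2 = 77, 25^4 = 38, 25^8 = 74, 25^16 = 133, 25^32 = 16, 25^64 = 119
  25^68 = 25^64 * 25^4 = 119 * 38 mod 137
    119 * 38 = 4522 = 1 mod 137
  25^68 = 1 mod 137
Result 1: 25 is a quadratic residue mod 137.
25^68 mod 137 = 1

1


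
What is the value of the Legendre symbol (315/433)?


p = 433 is prime, so compute (315/433) with the reciprocity algorithm (Jacobi-symbol steps: pull out 2s via (2/n), flip via reciprocity, reduce):
  reciprocity: (315/433) -> +(433/315)
  reduce: (118/315)
  pull out 2: (2/315) = -1  (since 315 mod 8 = 3)
  reciprocity: (59/315) -> -(315/59)
  reduce: (20/59)
  pull out 2: (2/59) = -1  (since 59 mod 8 = 3)
  pull out 2: (2/59) = -1  (since 59 mod 8 = 3)
  reciprocity: (5/59) -> +(59/5)
  reduce: (4/5)
  pull out 2: (2/5) = -1  (since 5 mod 8 = 5)
  pull out 2: (2/5) = -1  (since 5 mod 8 = 5)
  (1/5) = 1
Product of signs = 1
(315/433) = 1

1


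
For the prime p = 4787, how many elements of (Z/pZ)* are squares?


For prime p, the number of non-zero quadratic residues is (p-1)/2.
= (4787-1)/2
= 2393

2393


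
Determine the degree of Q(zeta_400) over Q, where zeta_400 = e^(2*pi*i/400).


The degree equals Euler's totient phi(400).
400 = 2^4 * 5^2
phi(400) = 160

160


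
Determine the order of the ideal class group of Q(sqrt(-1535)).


K = Q(sqrt(-1535)). d mod 4 = 1, so D = disc(K) = d = -1535
h(K) equals the number of primitive reduced positive-definite forms (a, b, c) = a*x^2 + b*x*y + c*y^2 with b^2 - 4ac = D,
where reduced means |b| <= a <= c, with b >= 0 whenever |b| = a or a = c, and primitive means gcd(a, b, c) = 1.
Reduced forces 3a^2 <= |D| = 1535, so 1 <= a <= 22; b must have the parity of D, and c = (b^2 - D)/(4a) must be an integer >= a.
Enumerate a = 1..22, b in [-a, a]:
  a=1: (1, 1, 384)  [1]
  a=2: (2, -1, 192), (2, 1, 192)  [2]
  a=3: (3, -1, 128), (3, 1, 128)  [2]
  a=4: (4, -1, 96), (4, 1, 96)  [2]
  a=5: (5, 5, 78)  [1]
  a=6: (6, -5, 65), (6, -1, 64), (6, 1, 64), (6, 5, 65)  [4]
  a=7: none
  a=8: (8, -1, 48), (8, 1, 48)  [2]
  a=9: (9, -7, 44), (9, 7, 44)  [2]
  a=10: (10, -5, 39), (10, 5, 39)  [2]
  a=11: (11, -7, 36), (11, 7, 36)  [2]
  a=12: (12, -7, 33), (12, -1, 32), (12, 1, 32), (12, 7, 33)  [4]
  a=13: (13, -5, 30), (13, 5, 30)  [2]
  a=14: none
  a=15: (15, -5, 26), (15, 5, 26)  [2]
  a=16: (16, -1, 24), (16, 1, 24)  [2]
  a=17: none
  a=18: (18, -11, 23), (18, -7, 22), (18, 7, 22), (18, 11, 23)  [4]
  a=19: (19, -17, 24), (19, 17, 24)  [2]
  a=20: (20, -15, 22), (20, 15, 22)  [2]
  a=21..22: none
Total reduced forms: 1 + 2 + 2 + 2 + 1 + 4 + 2 + 2 + 2 + 2 + 4 + 2 + 2 + 2 + 4 + 2 + 2 = 38
h = 38

38


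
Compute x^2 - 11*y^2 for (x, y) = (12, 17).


x^2 - d*y^2
= 12^2 - 11*17^2
= 144 - 3179
= -3035

-3035


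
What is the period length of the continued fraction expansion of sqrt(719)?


Run the CF algorithm for sqrt(719).
a_0 = floor(sqrt(719)) = 26; set m_0=0, q_0=1.
Recurrence: m' = q*a - m,  q' = (d - m'^2)/q,  a' = floor((a_0 + m')/q').
  step 1: m=26, q=43, a=1
  step 2: m=17, q=10, a=4
  step 3: m=23, q=19, a=2
  step 4: m=15, q=26, a=1
  step 5: m=11, q=23, a=1
  step 6: m=12, q=25, a=1
  step 7: m=13, q=22, a=1
  step 8: m=9, q=29, a=1
  step 9: m=20, q=11, a=4
  step 10: m=24, q=13, a=3
  step 11: m=15, q=38, a=1
  step 12: m=23, q=5, a=9
  step 13: m=22, q=47, a=1
  step 14: m=25, q=2, a=25
  step 15: m=25, q=47, a=1
  step 16: m=22, q=5, a=9
  step 17: m=23, q=38, a=1
  step 18: m=15, q=13, a=3
  step 19: m=24, q=11, a=4
  step 20: m=20, q=29, a=1
  step 21: m=9, q=22, a=1
  step 22: m=13, q=25, a=1
  step 23: m=12, q=23, a=1
  step 24: m=11, q=26, a=1
  step 25: m=15, q=19, a=2
  step 26: m=23, q=10, a=4
  step 27: m=17, q=43, a=1
  step 28: m=26, q=1, a=52
a_28 = 2*a_0 = 52, so the period closes here.
sqrt(719) = [26; 1, 4, 2, 1, 1, 1, 1, 1, 4, 3, 1, 9, 1, 25, 1, 9, 1, 3, 4, 1, 1, 1, 1, 1, 2, 4, 1, 52]
Period length = 28

28


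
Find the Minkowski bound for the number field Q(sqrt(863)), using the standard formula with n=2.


d = 863, d mod 4 = 3, so disc(K) = 4d = 3452; |disc(K)| = 3452
Real quadratic field, so n = 2, s = r2 = 0, r1 = 2
M = (n!/n^n) * (4/pi)^s * sqrt(|disc(K)|) = (2!/2^2) * (4/pi)^0 * sqrt(3452)
= 0.5 * 1.000000 * 58.753723
= 29.3769

29.3769


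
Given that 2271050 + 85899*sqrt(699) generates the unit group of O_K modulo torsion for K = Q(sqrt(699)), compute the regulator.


epsilon = 2271050 + 85899*sqrt(699)
= 4.5421e+06
R = ln(4.5421e+06)
= 15.3289

15.3289


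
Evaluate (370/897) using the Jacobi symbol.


Compute (370/897) via quadratic reciprocity:
  pull out 2: (2/897) = +1  (since 897 mod 8 = 1)
  reciprocity: (185/897) -> +(897/185)
  reduce: (157/185)
  reciprocity: (157/185) -> +(185/157)
  reduce: (28/157)
  pull out 2: (2/157) = -1  (since 157 mod 8 = 5)
  pull out 2: (2/157) = -1  (since 157 mod 8 = 5)
  reciprocity: (7/157) -> +(157/7)
  reduce: (3/7)
  reciprocity: (3/7) -> -(7/3)
  reduce: (1/3)
  (1/3) = 1
Product of signs = -1

-1


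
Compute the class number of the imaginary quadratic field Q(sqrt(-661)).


K = Q(sqrt(-661)). d mod 4 = 3, so D = disc(K) = 4d = -2644
h(K) equals the number of primitive reduced positive-definite forms (a, b, c) = a*x^2 + b*x*y + c*y^2 with b^2 - 4ac = D,
where reduced means |b| <= a <= c, with b >= 0 whenever |b| = a or a = c, and primitive means gcd(a, b, c) = 1.
Reduced forces 3a^2 <= |D| = 2644, so 1 <= a <= 29; b must have the parity of D, and c = (b^2 - D)/(4a) must be an integer >= a.
Enumerate a = 1..29, b in [-a, a]:
  a=1: (1, 0, 661)  [1]
  a=2: (2, 2, 331)  [1]
  a=3..4: none
  a=5: (5, -4, 133), (5, 4, 133)  [2]
  a=6: none
  a=7: (7, -4, 95), (7, 4, 95)  [2]
  a=8..9: none
  a=10: (10, -6, 67), (10, 6, 67)  [2]
  a=11..13: none
  a=14: (14, -10, 49), (14, 10, 49)  [2]
  a=15..16: none
  a=17: (17, -12, 41), (17, 12, 41)  [2]
  a=18: none
  a=19: (19, -4, 35), (19, 4, 35)  [2]
  a=20..22: none
  a=23: (23, -22, 34), (23, 22, 34)  [2]
  a=24: none
  a=25: (25, -16, 29), (25, 16, 29)  [2]
  a=26..29: none
Total reduced forms: 1 + 1 + 2 + 2 + 2 + 2 + 2 + 2 + 2 + 2 = 18
h = 18

18


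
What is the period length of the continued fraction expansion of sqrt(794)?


Run the CF algorithm for sqrt(794).
a_0 = floor(sqrt(794)) = 28; set m_0=0, q_0=1.
Recurrence: m' = q*a - m,  q' = (d - m'^2)/q,  a' = floor((a_0 + m')/q').
  step 1: m=28, q=10, a=5
  step 2: m=22, q=31, a=1
  step 3: m=9, q=23, a=1
  step 4: m=14, q=26, a=1
  step 5: m=12, q=25, a=1
  step 6: m=13, q=25, a=1
  step 7: m=12, q=26, a=1
  step 8: m=14, q=23, a=1
  step 9: m=9, q=31, a=1
  step 10: m=22, q=10, a=5
  step 11: m=28, q=1, a=56
a_11 = 2*a_0 = 56, so the period closes here.
sqrt(794) = [28; 5, 1, 1, 1, 1, 1, 1, 1, 1, 5, 56]
Period length = 11

11


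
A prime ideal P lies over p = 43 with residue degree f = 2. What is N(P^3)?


N(P^a) = p^(a*f)
= 43^(3*2)
= 43^6
= 6321363049

6321363049


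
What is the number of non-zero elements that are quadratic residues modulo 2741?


For prime p, the number of non-zero quadratic residues is (p-1)/2.
= (2741-1)/2
= 1370

1370


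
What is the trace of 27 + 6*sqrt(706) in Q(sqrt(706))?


Tr(a + b*sqrt(d)) = (a + b*sqrt(d)) + (a - b*sqrt(d)) = 2a
= 2 * (27)
= 54

54


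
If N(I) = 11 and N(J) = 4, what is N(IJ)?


N(IJ) = N(I) * N(J)
= 11 * 4
= 44

44


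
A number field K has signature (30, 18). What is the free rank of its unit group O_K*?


By Dirichlet's unit theorem:
rank = r1 + r2 - 1
= 30 + 18 - 1
= 47

47


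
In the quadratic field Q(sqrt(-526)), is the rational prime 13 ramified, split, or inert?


K = Q(sqrt(-526)). Since d mod 4 = 2, disc(K) = -2104.
Check p | disc: -2104 mod 13 = 2.
p does not divide disc. Compute Legendre symbol (d/p):
7^((13-1)/2) mod 13 = -1
(d/p) = -1, so p is inert: (p) stays prime with e=1, f=2, g=1.
Therefore p is inert.

inert


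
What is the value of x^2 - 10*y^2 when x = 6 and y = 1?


x^2 - d*y^2
= 6^2 - 10*1^2
= 36 - 10
= 26

26


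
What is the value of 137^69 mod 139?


p = 139 is prime and the exponent is (p-1)/2 = 69, so by Euler's criterion 137^69 = (137/139) = +1 or -1 mod 139.
Compute by square-and-multiply:
  69 = 64 + 4 + 1 (binary 1000101)
  Repeated squaring mod 139: 137^1 = 137, 137^2 = 4, 137^4 = 16, 137^8 = 117, 137^16 = 67, 137^32 = 41, 137^64 = 13
  137^69 = 137^64 * 137^4 * 137^1 = 13 * 16 * 137 mod 139
    13 * 16 = 208 = 69 mod 139
    69 * 137 = 9453 = 1 mod 139
  137^69 = 1 mod 139
Result 1: 137 is a quadratic residue mod 139.
137^69 mod 139 = 1

1


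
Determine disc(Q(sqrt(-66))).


For K = Q(sqrt(d)) with d squarefree: disc(K) = d if d = 1 mod 4, and disc(K) = 4d if d = 2 or 3 mod 4.
Here d = -66, and d mod 4 = 2.
d = 2 mod 4, not 1 (O_K = Z[sqrt(d)]), so disc(K) = 4d = 4 * (-66) = -264

-264


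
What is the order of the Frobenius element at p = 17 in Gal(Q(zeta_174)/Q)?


The Frobenius at p in Gal(Q(zeta_n)/Q) = (Z/nZ)* is the class of p, so its order is ord_174(17), the smallest k >= 1 with 17^k = 1 mod 174.
n = 174 = 2 * 3 * 29, phi(174) = 56; the order divides phi(n).
Divisors of 56: 1, 2, 4, 7, 8, 14, 28, 56
Repeated squaring mod 174: 17^1 = 17, 17^2 = 115, 17^4 = 1, 17^8 = 1, 17^16 = 1, 17^32 = 1
Test divisors in increasing order:
  k=1: 17^1 = 17 mod 174
  k=2: 17^2 = 115 mod 174
  k=4: 17^4 = 1 mod 174  <- first divisor giving 1
Order = 4

4


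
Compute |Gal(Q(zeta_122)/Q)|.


|Gal(Q(zeta_122)/Q)| = phi(122)
= 60

60


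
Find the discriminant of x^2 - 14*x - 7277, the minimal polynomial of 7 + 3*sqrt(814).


The element 7 + 3*sqrt(814) has minimal polynomial:
x^2 - 14*x - 7277
Discriminant = (-14)^2 - 4*(-7277)
= 196 + 29108
= 29304

29304


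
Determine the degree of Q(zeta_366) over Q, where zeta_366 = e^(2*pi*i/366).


The degree equals Euler's totient phi(366).
366 = 2 * 3 * 61
phi(366) = 120

120


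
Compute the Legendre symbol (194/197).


p = 197 is prime, so compute (194/197) with the reciprocity algorithm (Jacobi-symbol steps: pull out 2s via (2/n), flip via reciprocity, reduce):
  pull out 2: (2/197) = -1  (since 197 mod 8 = 5)
  reciprocity: (97/197) -> +(197/97)
  reduce: (3/97)
  reciprocity: (3/97) -> +(97/3)
  reduce: (1/3)
  (1/3) = 1
Product of signs = -1
(194/197) = -1

-1


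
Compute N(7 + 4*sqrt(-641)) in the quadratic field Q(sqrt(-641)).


N(a + b*sqrt(d)) = a^2 - d*b^2
= (7)^2 - (-641)*(4)^2
= 49 + 10256
= 10305

10305


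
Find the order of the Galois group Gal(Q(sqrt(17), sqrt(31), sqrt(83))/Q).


The 3 square roots of distinct primes are multiplicatively independent over Q,
so [K:Q] = 2^3 and Gal(K/Q) is isomorphic to (Z/2Z)^3.
|Gal| = 2^3 = 8

8


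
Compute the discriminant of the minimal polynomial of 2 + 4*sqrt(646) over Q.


The element 2 + 4*sqrt(646) has minimal polynomial:
x^2 - 4*x - 10332
Discriminant = (-4)^2 - 4*(-10332)
= 16 + 41328
= 41344

41344


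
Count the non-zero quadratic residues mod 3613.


For prime p, the number of non-zero quadratic residues is (p-1)/2.
= (3613-1)/2
= 1806

1806


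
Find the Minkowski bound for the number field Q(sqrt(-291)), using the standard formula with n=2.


d = -291, d mod 4 = 1, so disc(K) = d = -291; |disc(K)| = 291
Imaginary quadratic field, so n = 2, s = r2 = 1, r1 = 0
M = (n!/n^n) * (4/pi)^s * sqrt(|disc(K)|) = (2!/2^2) * (4/pi)^1 * sqrt(291)
= 0.5 * 1.273240 * 17.058722
= 10.8599

10.8599


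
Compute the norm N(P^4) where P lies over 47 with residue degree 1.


N(P^a) = p^(a*f)
= 47^(4*1)
= 47^4
= 4879681

4879681


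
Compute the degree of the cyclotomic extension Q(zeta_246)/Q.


The degree equals Euler's totient phi(246).
246 = 2 * 3 * 41
phi(246) = 80

80


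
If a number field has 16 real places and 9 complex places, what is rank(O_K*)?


By Dirichlet's unit theorem:
rank = r1 + r2 - 1
= 16 + 9 - 1
= 24

24


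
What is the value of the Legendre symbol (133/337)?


p = 337 is prime, so compute (133/337) with the reciprocity algorithm (Jacobi-symbol steps: pull out 2s via (2/n), flip via reciprocity, reduce):
  reciprocity: (133/337) -> +(337/133)
  reduce: (71/133)
  reciprocity: (71/133) -> +(133/71)
  reduce: (62/71)
  pull out 2: (2/71) = +1  (since 71 mod 8 = 7)
  reciprocity: (31/71) -> -(71/31)
  reduce: (9/31)
  reciprocity: (9/31) -> +(31/9)
  reduce: (4/9)
  pull out 2: (2/9) = +1  (since 9 mod 8 = 1)
  pull out 2: (2/9) = +1  (since 9 mod 8 = 1)
  (1/9) = 1
Product of signs = -1
(133/337) = -1

-1


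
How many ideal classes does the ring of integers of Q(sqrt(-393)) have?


K = Q(sqrt(-393)). d mod 4 = 3, so D = disc(K) = 4d = -1572
h(K) equals the number of primitive reduced positive-definite forms (a, b, c) = a*x^2 + b*x*y + c*y^2 with b^2 - 4ac = D,
where reduced means |b| <= a <= c, with b >= 0 whenever |b| = a or a = c, and primitive means gcd(a, b, c) = 1.
Reduced forces 3a^2 <= |D| = 1572, so 1 <= a <= 22; b must have the parity of D, and c = (b^2 - D)/(4a) must be an integer >= a.
Enumerate a = 1..22, b in [-a, a]:
  a=1: (1, 0, 393)  [1]
  a=2: (2, 2, 197)  [1]
  a=3: (3, 0, 131)  [1]
  a=4..5: none
  a=6: (6, 6, 67)  [1]
  a=7..10: none
  a=11: (11, -10, 38), (11, 10, 38)  [2]
  a=12: none
  a=13: (13, -12, 33), (13, 12, 33)  [2]
  a=14..16: none
  a=17: (17, -14, 26), (17, 14, 26)  [2]
  a=18: none
  a=19: (19, -10, 22), (19, 10, 22)  [2]
  a=20..22: none
Total reduced forms: 1 + 1 + 1 + 1 + 2 + 2 + 2 + 2 = 12
h = 12

12


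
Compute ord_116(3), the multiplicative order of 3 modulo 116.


We want ord_116(3), the smallest k >= 1 with 3^k = 1 mod 116.
n = 116 = 2^2 * 29, phi(116) = 56; the order divides phi(n).
Divisors of 56: 1, 2, 4, 7, 8, 14, 28, 56
Repeated squaring mod 116: 3^1 = 3, 3^2 = 9, 3^4 = 81, 3^8 = 65, 3^16 = 49, 3^32 = 81
Test divisors in increasing order:
  k=1: 3^1 = 3 mod 116
  k=2: 3^2 = 9 mod 116
  k=4: 3^4 = 81 mod 116
  k=7: 3^7 = 81 * 9 * 3 = 99 mod 116
  k=8: 3^8 = 65 mod 116
  k=14: 3^14 = 65 * 81 * 9 = 57 mod 116
  k=28: 3^28 = 49 * 65 * 81 = 1 mod 116  <- first divisor giving 1
Order = 28

28


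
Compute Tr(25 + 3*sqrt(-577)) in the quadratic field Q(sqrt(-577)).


Tr(a + b*sqrt(d)) = (a + b*sqrt(d)) + (a - b*sqrt(d)) = 2a
= 2 * (25)
= 50

50


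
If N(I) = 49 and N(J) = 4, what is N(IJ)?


N(IJ) = N(I) * N(J)
= 49 * 4
= 196

196


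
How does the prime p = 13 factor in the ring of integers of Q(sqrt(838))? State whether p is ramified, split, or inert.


K = Q(sqrt(838)). Since d mod 4 = 2, disc(K) = 3352.
Check p | disc: 3352 mod 13 = 11.
p does not divide disc. Compute Legendre symbol (d/p):
6^((13-1)/2) mod 13 = -1
(d/p) = -1, so p is inert: (p) stays prime with e=1, f=2, g=1.
Therefore p is inert.

inert


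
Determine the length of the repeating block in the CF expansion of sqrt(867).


Run the CF algorithm for sqrt(867).
a_0 = floor(sqrt(867)) = 29; set m_0=0, q_0=1.
Recurrence: m' = q*a - m,  q' = (d - m'^2)/q,  a' = floor((a_0 + m')/q').
  step 1: m=29, q=26, a=2
  step 2: m=23, q=13, a=4
  step 3: m=29, q=2, a=29
  step 4: m=29, q=13, a=4
  step 5: m=23, q=26, a=2
  step 6: m=29, q=1, a=58
a_6 = 2*a_0 = 58, so the period closes here.
sqrt(867) = [29; 2, 4, 29, 4, 2, 58]
Period length = 6

6


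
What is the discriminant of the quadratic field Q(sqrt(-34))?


For K = Q(sqrt(d)) with d squarefree: disc(K) = d if d = 1 mod 4, and disc(K) = 4d if d = 2 or 3 mod 4.
Here d = -34, and d mod 4 = 2.
d = 2 mod 4, not 1 (O_K = Z[sqrt(d)]), so disc(K) = 4d = 4 * (-34) = -136

-136


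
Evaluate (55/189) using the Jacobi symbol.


Compute (55/189) via quadratic reciprocity:
  reciprocity: (55/189) -> +(189/55)
  reduce: (24/55)
  pull out 2: (2/55) = +1  (since 55 mod 8 = 7)
  pull out 2: (2/55) = +1  (since 55 mod 8 = 7)
  pull out 2: (2/55) = +1  (since 55 mod 8 = 7)
  reciprocity: (3/55) -> -(55/3)
  reduce: (1/3)
  (1/3) = 1
Product of signs = -1

-1


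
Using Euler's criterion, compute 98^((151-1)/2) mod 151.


p = 151 is prime and the exponent is (p-1)/2 = 75, so by Euler's criterion 98^75 = (98/151) = +1 or -1 mod 151.
Compute by square-and-multiply:
  75 = 64 + 8 + 2 + 1 (binary 1001011)
  Repeated squaring mod 151: 98^1 = 98, 98^2 = 91, 98^4 = 127, 98^8 = 123, 98^16 = 29, 98^32 = 86, 98^64 = 148
  98^75 = 98^64 * 98^8 * 98^2 * 98^1 = 148 * 123 * 91 * 98 mod 151
    148 * 123 = 18204 = 84 mod 151
    84 * 91 = 7644 = 94 mod 151
    94 * 98 = 9212 = 1 mod 151
  98^75 = 1 mod 151
Result 1: 98 is a quadratic residue mod 151.
98^75 mod 151 = 1

1


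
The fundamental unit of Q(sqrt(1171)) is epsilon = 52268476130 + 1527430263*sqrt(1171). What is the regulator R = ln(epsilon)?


epsilon = 52268476130 + 1527430263*sqrt(1171)
= 1.0454e+11
R = ln(1.0454e+11)
= 25.3728

25.3728


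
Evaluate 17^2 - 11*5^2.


x^2 - d*y^2
= 17^2 - 11*5^2
= 289 - 275
= 14

14


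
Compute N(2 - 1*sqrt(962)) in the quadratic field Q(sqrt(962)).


N(a + b*sqrt(d)) = a^2 - d*b^2
= (2)^2 - (962)*(-1)^2
= 4 - 962
= -958

-958


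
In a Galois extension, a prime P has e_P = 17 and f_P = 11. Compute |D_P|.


|D_P| = e * f
= 17 * 11
= 187

187


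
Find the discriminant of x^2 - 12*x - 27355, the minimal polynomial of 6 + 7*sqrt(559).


The element 6 + 7*sqrt(559) has minimal polynomial:
x^2 - 12*x - 27355
Discriminant = (-12)^2 - 4*(-27355)
= 144 + 109420
= 109564

109564


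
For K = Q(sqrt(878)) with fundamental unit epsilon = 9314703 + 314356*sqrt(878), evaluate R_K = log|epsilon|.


epsilon = 9314703 + 314356*sqrt(878)
= 1.8629e+07
R = ln(1.8629e+07)
= 16.7403

16.7403


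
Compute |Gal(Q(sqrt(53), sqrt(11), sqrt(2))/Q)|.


The 3 square roots of distinct primes are multiplicatively independent over Q,
so [K:Q] = 2^3 and Gal(K/Q) is isomorphic to (Z/2Z)^3.
|Gal| = 2^3 = 8

8


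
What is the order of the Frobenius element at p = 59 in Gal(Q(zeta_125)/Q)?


The Frobenius at p in Gal(Q(zeta_n)/Q) = (Z/nZ)* is the class of p, so its order is ord_125(59), the smallest k >= 1 with 59^k = 1 mod 125.
n = 125 = 5^3, phi(125) = 100; the order divides phi(n).
Divisors of 100: 1, 2, 4, 5, 10, 20, 25, 50, 100
Repeated squaring mod 125: 59^1 = 59, 59^2 = 106, 59^4 = 111, 59^8 = 71, 59^16 = 41, 59^32 = 56, 59^64 = 11
Test divisors in increasing order:
  k=1: 59^1 = 59 mod 125
  k=2: 59^2 = 106 mod 125
  k=4: 59^4 = 111 mod 125
  k=5: 59^5 = 111 * 59 = 49 mod 125
  k=10: 59^10 = 71 * 106 = 26 mod 125
  k=20: 59^20 = 41 * 111 = 51 mod 125
  k=25: 59^25 = 41 * 71 * 59 = 124 mod 125
  k=50: 59^50 = 56 * 41 * 106 = 1 mod 125  <- first divisor giving 1
Order = 50

50


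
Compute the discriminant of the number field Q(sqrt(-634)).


For K = Q(sqrt(d)) with d squarefree: disc(K) = d if d = 1 mod 4, and disc(K) = 4d if d = 2 or 3 mod 4.
Here d = -634, and d mod 4 = 2.
d = 2 mod 4, not 1 (O_K = Z[sqrt(d)]), so disc(K) = 4d = 4 * (-634) = -2536

-2536


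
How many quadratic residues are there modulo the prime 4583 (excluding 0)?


For prime p, the number of non-zero quadratic residues is (p-1)/2.
= (4583-1)/2
= 2291

2291


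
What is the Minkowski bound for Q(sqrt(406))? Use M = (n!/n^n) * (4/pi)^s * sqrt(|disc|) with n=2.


d = 406, d mod 4 = 2, so disc(K) = 4d = 1624; |disc(K)| = 1624
Real quadratic field, so n = 2, s = r2 = 0, r1 = 2
M = (n!/n^n) * (4/pi)^s * sqrt(|disc(K)|) = (2!/2^2) * (4/pi)^0 * sqrt(1624)
= 0.5 * 1.000000 * 40.298883
= 20.1494

20.1494


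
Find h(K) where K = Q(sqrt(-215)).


K = Q(sqrt(-215)). d mod 4 = 1, so D = disc(K) = d = -215
h(K) equals the number of primitive reduced positive-definite forms (a, b, c) = a*x^2 + b*x*y + c*y^2 with b^2 - 4ac = D,
where reduced means |b| <= a <= c, with b >= 0 whenever |b| = a or a = c, and primitive means gcd(a, b, c) = 1.
Reduced forces 3a^2 <= |D| = 215, so 1 <= a <= 8; b must have the parity of D, and c = (b^2 - D)/(4a) must be an integer >= a.
Enumerate a = 1..8, b in [-a, a]:
  a=1: (1, 1, 54)  [1]
  a=2: (2, -1, 27), (2, 1, 27)  [2]
  a=3: (3, -1, 18), (3, 1, 18)  [2]
  a=4: (4, -3, 14), (4, 3, 14)  [2]
  a=5: (5, 5, 12)  [1]
  a=6: (6, -5, 10), (6, -1, 9), (6, 1, 9), (6, 5, 10)  [4]
  a=7: (7, -3, 8), (7, 3, 8)  [2]
  a=8: none
Total reduced forms: 1 + 2 + 2 + 2 + 1 + 4 + 2 = 14
h = 14

14


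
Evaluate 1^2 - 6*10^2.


x^2 - d*y^2
= 1^2 - 6*10^2
= 1 - 600
= -599

-599


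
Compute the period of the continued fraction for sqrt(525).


Run the CF algorithm for sqrt(525).
a_0 = floor(sqrt(525)) = 22; set m_0=0, q_0=1.
Recurrence: m' = q*a - m,  q' = (d - m'^2)/q,  a' = floor((a_0 + m')/q').
  step 1: m=22, q=41, a=1
  step 2: m=19, q=4, a=10
  step 3: m=21, q=21, a=2
  step 4: m=21, q=4, a=10
  step 5: m=19, q=41, a=1
  step 6: m=22, q=1, a=44
a_6 = 2*a_0 = 44, so the period closes here.
sqrt(525) = [22; 1, 10, 2, 10, 1, 44]
Period length = 6

6


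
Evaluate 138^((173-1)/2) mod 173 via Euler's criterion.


p = 173 is prime and the exponent is (p-1)/2 = 86, so by Euler's criterion 138^86 = (138/173) = +1 or -1 mod 173.
Compute by square-and-multiply:
  86 = 64 + 16 + 4 + 2 (binary 1010110)
  Repeated squaring mod 173: 138^1 = 138, 138^2 = 14, 138^4 = 23, 138^8 = 10, 138^16 = 100, 138^32 = 139, 138^64 = 118
  138^86 = 138^64 * 138^16 * 138^4 * 138^2 = 118 * 100 * 23 * 14 mod 173
    118 * 100 = 11800 = 36 mod 173
    36 * 23 = 828 = 136 mod 173
    136 * 14 = 1904 = 1 mod 173
  138^86 = 1 mod 173
Result 1: 138 is a quadratic residue mod 173.
138^86 mod 173 = 1

1


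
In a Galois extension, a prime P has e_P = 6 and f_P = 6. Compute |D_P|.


|D_P| = e * f
= 6 * 6
= 36

36


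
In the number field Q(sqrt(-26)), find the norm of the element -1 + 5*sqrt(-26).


N(a + b*sqrt(d)) = a^2 - d*b^2
= (-1)^2 - (-26)*(5)^2
= 1 + 650
= 651

651


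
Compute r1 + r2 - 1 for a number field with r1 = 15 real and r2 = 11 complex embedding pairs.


By Dirichlet's unit theorem:
rank = r1 + r2 - 1
= 15 + 11 - 1
= 25

25


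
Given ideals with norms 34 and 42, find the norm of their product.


N(IJ) = N(I) * N(J)
= 34 * 42
= 1428

1428


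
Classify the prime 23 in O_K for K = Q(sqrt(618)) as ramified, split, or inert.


K = Q(sqrt(618)). Since d mod 4 = 2, disc(K) = 2472.
Check p | disc: 2472 mod 23 = 11.
p does not divide disc. Compute Legendre symbol (d/p):
20^((23-1)/2) mod 23 = -1
(d/p) = -1, so p is inert: (p) stays prime with e=1, f=2, g=1.
Therefore p is inert.

inert


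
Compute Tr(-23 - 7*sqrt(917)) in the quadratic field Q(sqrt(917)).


Tr(a + b*sqrt(d)) = (a + b*sqrt(d)) + (a - b*sqrt(d)) = 2a
= 2 * (-23)
= -46

-46


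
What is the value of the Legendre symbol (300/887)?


p = 887 is prime, so compute (300/887) with the reciprocity algorithm (Jacobi-symbol steps: pull out 2s via (2/n), flip via reciprocity, reduce):
  pull out 2: (2/887) = +1  (since 887 mod 8 = 7)
  pull out 2: (2/887) = +1  (since 887 mod 8 = 7)
  reciprocity: (75/887) -> -(887/75)
  reduce: (62/75)
  pull out 2: (2/75) = -1  (since 75 mod 8 = 3)
  reciprocity: (31/75) -> -(75/31)
  reduce: (13/31)
  reciprocity: (13/31) -> +(31/13)
  reduce: (5/13)
  reciprocity: (5/13) -> +(13/5)
  reduce: (3/5)
  reciprocity: (3/5) -> +(5/3)
  reduce: (2/3)
  pull out 2: (2/3) = -1  (since 3 mod 8 = 3)
  (1/3) = 1
Product of signs = 1
(300/887) = 1

1


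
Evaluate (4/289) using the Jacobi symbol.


Compute (4/289) via quadratic reciprocity:
  pull out 2: (2/289) = +1  (since 289 mod 8 = 1)
  pull out 2: (2/289) = +1  (since 289 mod 8 = 1)
  (1/289) = 1
Product of signs = 1

1


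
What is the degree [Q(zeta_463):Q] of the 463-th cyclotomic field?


The degree equals Euler's totient phi(463).
463 = 463
phi(463) = 462

462


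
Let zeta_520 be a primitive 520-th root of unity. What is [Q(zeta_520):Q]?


The degree equals Euler's totient phi(520).
520 = 2^3 * 5 * 13
phi(520) = 192

192


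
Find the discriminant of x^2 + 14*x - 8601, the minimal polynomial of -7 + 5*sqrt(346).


The element -7 + 5*sqrt(346) has minimal polynomial:
x^2 + 14*x - 8601
Discriminant = (14)^2 - 4*(-8601)
= 196 + 34404
= 34600

34600


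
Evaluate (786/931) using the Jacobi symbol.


Compute (786/931) via quadratic reciprocity:
  pull out 2: (2/931) = -1  (since 931 mod 8 = 3)
  reciprocity: (393/931) -> +(931/393)
  reduce: (145/393)
  reciprocity: (145/393) -> +(393/145)
  reduce: (103/145)
  reciprocity: (103/145) -> +(145/103)
  reduce: (42/103)
  pull out 2: (2/103) = +1  (since 103 mod 8 = 7)
  reciprocity: (21/103) -> +(103/21)
  reduce: (19/21)
  reciprocity: (19/21) -> +(21/19)
  reduce: (2/19)
  pull out 2: (2/19) = -1  (since 19 mod 8 = 3)
  (1/19) = 1
Product of signs = 1

1


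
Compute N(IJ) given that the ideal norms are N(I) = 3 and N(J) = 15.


N(IJ) = N(I) * N(J)
= 3 * 15
= 45

45


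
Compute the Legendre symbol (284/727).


p = 727 is prime, so compute (284/727) with the reciprocity algorithm (Jacobi-symbol steps: pull out 2s via (2/n), flip via reciprocity, reduce):
  pull out 2: (2/727) = +1  (since 727 mod 8 = 7)
  pull out 2: (2/727) = +1  (since 727 mod 8 = 7)
  reciprocity: (71/727) -> -(727/71)
  reduce: (17/71)
  reciprocity: (17/71) -> +(71/17)
  reduce: (3/17)
  reciprocity: (3/17) -> +(17/3)
  reduce: (2/3)
  pull out 2: (2/3) = -1  (since 3 mod 8 = 3)
  (1/3) = 1
Product of signs = 1
(284/727) = 1

1


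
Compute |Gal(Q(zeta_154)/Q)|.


|Gal(Q(zeta_154)/Q)| = phi(154)
= 60

60


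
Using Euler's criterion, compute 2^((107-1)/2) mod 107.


p = 107 is prime and the exponent is (p-1)/2 = 53, so by Euler's criterion 2^53 = (2/107) = +1 or -1 mod 107.
Compute by square-and-multiply:
  53 = 32 + 16 + 4 + 1 (binary 110101)
  Repeated squaring mod 107: 2^1 = 2, 2^2 = 4, 2^4 = 16, 2^8 = 42, 2^16 = 52, 2^32 = 29
  2^53 = 2^32 * 2^16 * 2^4 * 2^1 = 29 * 52 * 16 * 2 mod 107
    29 * 52 = 1508 = 10 mod 107
    10 * 16 = 160 = 53 mod 107
    53 * 2 = 106 = 106 mod 107
  2^53 = 106 mod 107
Result 106 = p - 1 = -1 mod 107: 2 is a quadratic non-residue mod 107. As a residue in [0, p-1] the value is 106.
2^53 mod 107 = 106

106


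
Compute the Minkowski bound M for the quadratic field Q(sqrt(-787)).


d = -787, d mod 4 = 1, so disc(K) = d = -787; |disc(K)| = 787
Imaginary quadratic field, so n = 2, s = r2 = 1, r1 = 0
M = (n!/n^n) * (4/pi)^s * sqrt(|disc(K)|) = (2!/2^2) * (4/pi)^1 * sqrt(787)
= 0.5 * 1.273240 * 28.053520
= 17.8594

17.8594


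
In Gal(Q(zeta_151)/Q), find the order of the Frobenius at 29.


The Frobenius at p in Gal(Q(zeta_n)/Q) = (Z/nZ)* is the class of p, so its order is ord_151(29), the smallest k >= 1 with 29^k = 1 mod 151.
n = 151 = 151, phi(151) = 150; the order divides phi(n).
Divisors of 150: 1, 2, 3, 5, 6, 10, 15, 25, 30, 50, 75, 150
Repeated squaring mod 151: 29^1 = 29, 29^2 = 86, 29^4 = 148, 29^8 = 9, 29^16 = 81, 29^32 = 68, 29^64 = 94, 29^128 = 78
Test divisors in increasing order:
  k=1: 29^1 = 29 mod 151
  k=2: 29^2 = 86 mod 151
  k=3: 29^3 = 86 * 29 = 78 mod 151
  k=5: 29^5 = 148 * 29 = 64 mod 151
  k=6: 29^6 = 148 * 86 = 44 mod 151
  k=10: 29^10 = 9 * 86 = 19 mod 151
  k=15: 29^15 = 9 * 148 * 86 * 29 = 8 mod 151
  k=25: 29^25 = 81 * 9 * 29 = 1 mod 151  <- first divisor giving 1
Order = 25

25


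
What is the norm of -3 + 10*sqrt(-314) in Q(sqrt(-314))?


N(a + b*sqrt(d)) = a^2 - d*b^2
= (-3)^2 - (-314)*(10)^2
= 9 + 31400
= 31409

31409


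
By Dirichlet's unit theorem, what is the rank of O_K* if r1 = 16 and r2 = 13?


By Dirichlet's unit theorem:
rank = r1 + r2 - 1
= 16 + 13 - 1
= 28

28


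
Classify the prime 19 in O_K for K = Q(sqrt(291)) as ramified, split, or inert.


K = Q(sqrt(291)). Since d mod 4 = 3, disc(K) = 1164.
Check p | disc: 1164 mod 19 = 5.
p does not divide disc. Compute Legendre symbol (d/p):
6^((19-1)/2) mod 19 = 1
(d/p) = 1, so p splits: (p) = P*P' with e=1, f=1, g=2.
Therefore p is split.

split


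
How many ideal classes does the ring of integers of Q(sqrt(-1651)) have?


K = Q(sqrt(-1651)). d mod 4 = 1, so D = disc(K) = d = -1651
h(K) equals the number of primitive reduced positive-definite forms (a, b, c) = a*x^2 + b*x*y + c*y^2 with b^2 - 4ac = D,
where reduced means |b| <= a <= c, with b >= 0 whenever |b| = a or a = c, and primitive means gcd(a, b, c) = 1.
Reduced forces 3a^2 <= |D| = 1651, so 1 <= a <= 23; b must have the parity of D, and c = (b^2 - D)/(4a) must be an integer >= a.
Enumerate a = 1..23, b in [-a, a]:
  a=1: (1, 1, 413)  [1]
  a=2..4: none
  a=5: (5, -3, 83), (5, 3, 83)  [2]
  a=6: none
  a=7: (7, -1, 59), (7, 1, 59)  [2]
  a=8..12: none
  a=13: (13, 13, 35)  [1]
  a=14..16: none
  a=17: (17, -7, 25), (17, 7, 25)  [2]
  a=18..23: none
Total reduced forms: 1 + 2 + 2 + 1 + 2 = 8
h = 8

8


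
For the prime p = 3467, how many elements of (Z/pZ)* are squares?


For prime p, the number of non-zero quadratic residues is (p-1)/2.
= (3467-1)/2
= 1733

1733


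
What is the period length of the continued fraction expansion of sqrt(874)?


Run the CF algorithm for sqrt(874).
a_0 = floor(sqrt(874)) = 29; set m_0=0, q_0=1.
Recurrence: m' = q*a - m,  q' = (d - m'^2)/q,  a' = floor((a_0 + m')/q').
  step 1: m=29, q=33, a=1
  step 2: m=4, q=26, a=1
  step 3: m=22, q=15, a=3
  step 4: m=23, q=23, a=2
  step 5: m=23, q=15, a=3
  step 6: m=22, q=26, a=1
  step 7: m=4, q=33, a=1
  step 8: m=29, q=1, a=58
a_8 = 2*a_0 = 58, so the period closes here.
sqrt(874) = [29; 1, 1, 3, 2, 3, 1, 1, 58]
Period length = 8

8


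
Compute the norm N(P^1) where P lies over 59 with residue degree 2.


N(P^a) = p^(a*f)
= 59^(1*2)
= 59^2
= 3481

3481


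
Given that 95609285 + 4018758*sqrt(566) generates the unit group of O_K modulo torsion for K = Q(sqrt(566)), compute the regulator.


epsilon = 95609285 + 4018758*sqrt(566)
= 1.9122e+08
R = ln(1.9122e+08)
= 19.0689

19.0689


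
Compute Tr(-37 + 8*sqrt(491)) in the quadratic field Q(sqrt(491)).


Tr(a + b*sqrt(d)) = (a + b*sqrt(d)) + (a - b*sqrt(d)) = 2a
= 2 * (-37)
= -74

-74


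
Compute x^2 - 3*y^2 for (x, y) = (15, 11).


x^2 - d*y^2
= 15^2 - 3*11^2
= 225 - 363
= -138

-138


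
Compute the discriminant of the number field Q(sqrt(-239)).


For K = Q(sqrt(d)) with d squarefree: disc(K) = d if d = 1 mod 4, and disc(K) = 4d if d = 2 or 3 mod 4.
Here d = -239, and d mod 4 = 1.
d = 1 mod 4 (O_K = Z[(1+sqrt(d))/2]), so disc(K) = d = -239

-239


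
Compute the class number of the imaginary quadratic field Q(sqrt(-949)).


K = Q(sqrt(-949)). d mod 4 = 3, so D = disc(K) = 4d = -3796
h(K) equals the number of primitive reduced positive-definite forms (a, b, c) = a*x^2 + b*x*y + c*y^2 with b^2 - 4ac = D,
where reduced means |b| <= a <= c, with b >= 0 whenever |b| = a or a = c, and primitive means gcd(a, b, c) = 1.
Reduced forces 3a^2 <= |D| = 3796, so 1 <= a <= 35; b must have the parity of D, and c = (b^2 - D)/(4a) must be an integer >= a.
Enumerate a = 1..35, b in [-a, a]:
  a=1: (1, 0, 949)  [1]
  a=2: (2, 2, 475)  [1]
  a=3..4: none
  a=5: (5, -2, 190), (5, 2, 190)  [2]
  a=6..9: none
  a=10: (10, -2, 95), (10, 2, 95)  [2]
  a=11..12: none
  a=13: (13, 0, 73)  [1]
  a=14..18: none
  a=19: (19, -2, 50), (19, 2, 50)  [2]
  a=20..24: none
  a=25: (25, -2, 38), (25, 2, 38)  [2]
  a=26: (26, 26, 43)  [1]
  a=27..35: none
Total reduced forms: 1 + 1 + 2 + 2 + 1 + 2 + 2 + 1 = 12
h = 12

12
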